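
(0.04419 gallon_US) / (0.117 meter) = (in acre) 1 gallon_US = 0.0037854118 m^3, so 0.04419 gallon_US = 0.04419 * 0.0037854118 = 0.00016727735 m^3. 0.117 meter = 0.117 m. Combine: 0.00016727735 m^3 / 0.117 m = 0.0014297209 m^2. 1 acre = 4046.8564 m^2, so 0.0014297209 m^2 = 0.0014297209 / 4046.8564 = 3.5329173e-07 acre ≈ 3.533e-07 acre (4 s.f.). Final answer: 3.533e-07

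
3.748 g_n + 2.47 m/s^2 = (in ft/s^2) 128.7. Check: 1 g_n = 9.80665 m/s^2, so 3.748 g_n = 3.748 * 9.80665 = 36.755324 m/s^2. 2.47 m/s^2 is already in m/s^2. Sum: 36.755324 + 2.47 = 39.225324 m/s^2. 1 ft/s^2 = 0.3048 m/s^2, so 39.225324 m/s^2 = 39.225324 / 0.3048 = 128.69201 ft/s^2 ≈ 128.7 ft/s^2 (4 s.f.).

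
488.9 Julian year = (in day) 1.786e+05. Check: 1 Julian year = 31557600 s, so 488.9 Julian year = 488.9 * 31557600 = 1.5428511e+10 s. 1 day = 86400 s, so 1.5428511e+10 s = 1.5428511e+10 / 86400 = 178570.73 day ≈ 1.786e+05 day (4 s.f.).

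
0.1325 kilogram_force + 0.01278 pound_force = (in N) 1 kilogram_force = 9.80665 N, so 0.1325 kilogram_force = 0.1325 * 9.80665 = 1.2993811 N. 1 pound_force = 4.4482216 N, so 0.01278 pound_force = 0.01278 * 4.4482216 = 0.056848272 N. Sum: 1.2993811 + 0.056848272 = 1.3562294 N. Result: 1.3562294 N ≈ 1.356 N (4 s.f.). Final answer: 1.356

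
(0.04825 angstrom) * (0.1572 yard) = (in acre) 1.714e-16. Check: 1 angstrom = 1e-10 m, so 0.04825 angstrom = 0.04825 * 1e-10 = 4.825e-12 m. 1 yard = 0.9144 m, so 0.1572 yard = 0.1572 * 0.9144 = 0.14374368 m. Combine: 4.825e-12 m * 0.14374368 m = 6.9356326e-13 m^2. 1 acre = 4046.8564 m^2, so 6.9356326e-13 m^2 = 6.9356326e-13 / 4046.8564 = 1.7138321e-16 acre ≈ 1.714e-16 acre (4 s.f.).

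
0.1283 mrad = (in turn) 1 mrad = 0.001 rad, so 0.1283 mrad = 0.1283 * 0.001 = 0.0001283 rad. 1 turn = 6.2831853 rad, so 0.0001283 rad = 0.0001283 / 6.2831853 = 2.0419579e-05 turn ≈ 2.042e-05 turn (4 s.f.). Final answer: 2.042e-05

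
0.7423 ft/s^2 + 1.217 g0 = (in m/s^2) 1 ft/s^2 = 0.3048 m/s^2, so 0.7423 ft/s^2 = 0.7423 * 0.3048 = 0.22625304 m/s^2. 1 g0 = 9.80665 m/s^2, so 1.217 g0 = 1.217 * 9.80665 = 11.934693 m/s^2. Sum: 0.22625304 + 11.934693 = 12.160946 m/s^2. Result: 12.160946 m/s^2 ≈ 12.16 m/s^2 (4 s.f.). Final answer: 12.16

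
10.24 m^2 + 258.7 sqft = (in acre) 10.24 m^2 is already in m^2. 1 sqft = 0.09290304 m^2, so 258.7 sqft = 258.7 * 0.09290304 = 24.034016 m^2. Sum: 10.24 + 24.034016 = 34.274016 m^2. 1 acre = 4046.8564 m^2, so 34.274016 m^2 = 34.274016 / 4046.8564 = 0.0084692939 acre ≈ 0.008469 acre (4 s.f.). Final answer: 0.008469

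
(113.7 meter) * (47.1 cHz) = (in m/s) 113.7 meter = 113.7 m. 1 cHz = 0.01 Hz, so 47.1 cHz = 47.1 * 0.01 = 0.471 Hz. Combine: 113.7 m * 0.471 Hz = 53.5527 m/s. Result: 53.5527 m/s ≈ 53.55 m/s (4 s.f.). Final answer: 53.55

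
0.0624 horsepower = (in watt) 46.53. Check: 1 horsepower = 745.69987 W, so 0.0624 horsepower = 0.0624 * 745.69987 = 46.531672 W. 46.531672 W = 46.531672 watt ≈ 46.53 watt (4 s.f.).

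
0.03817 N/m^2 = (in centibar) 3.817e-05. Check: 0.03817 N/m^2 = 0.03817 Pa. 1 centibar = 1000 Pa, so 0.03817 Pa = 0.03817 / 1000 = 3.817e-05 centibar.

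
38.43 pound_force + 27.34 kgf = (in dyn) 4.391e+07. Check: 1 pound_force = 4.4482216 N, so 38.43 pound_force = 38.43 * 4.4482216 = 170.94516 N. 1 kgf = 9.80665 N, so 27.34 kgf = 27.34 * 9.80665 = 268.11381 N. Sum: 170.94516 + 268.11381 = 439.05897 N. 1 dyn = 1e-05 N, so 439.05897 N = 439.05897 / 1e-05 = 43905897 dyn ≈ 4.391e+07 dyn (4 s.f.).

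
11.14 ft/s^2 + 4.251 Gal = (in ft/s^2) 1 ft/s^2 = 0.3048 m/s^2, so 11.14 ft/s^2 = 11.14 * 0.3048 = 3.395472 m/s^2. 1 Gal = 0.01 m/s^2, so 4.251 Gal = 4.251 * 0.01 = 0.04251 m/s^2. Sum: 3.395472 + 0.04251 = 3.437982 m/s^2. 1 ft/s^2 = 0.3048 m/s^2, so 3.437982 m/s^2 = 3.437982 / 0.3048 = 11.279469 ft/s^2 ≈ 11.28 ft/s^2 (4 s.f.). Final answer: 11.28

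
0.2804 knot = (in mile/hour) 0.3227. Check: 1 knot = 0.51444444 m/s, so 0.2804 knot = 0.2804 * 0.51444444 = 0.14425022 m/s. 1 mile/hour = 0.44704 m/s, so 0.14425022 m/s = 0.14425022 / 0.44704 = 0.32267856 mile/hour ≈ 0.3227 mile/hour (4 s.f.).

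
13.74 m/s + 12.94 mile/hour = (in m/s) 13.74 m/s is already in m/s. 1 mile/hour = 0.44704 m/s, so 12.94 mile/hour = 12.94 * 0.44704 = 5.7846976 m/s. Sum: 13.74 + 5.7846976 = 19.524698 m/s. Result: 19.524698 m/s ≈ 19.52 m/s (4 s.f.). Final answer: 19.52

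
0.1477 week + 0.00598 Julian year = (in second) 2.78e+05. Check: 1 week = 604800 s, so 0.1477 week = 0.1477 * 604800 = 89328.96 s. 1 Julian year = 31557600 s, so 0.00598 Julian year = 0.00598 * 31557600 = 188714.45 s. Sum: 89328.96 + 188714.45 = 278043.41 s. 278043.41 s = 278043.41 second ≈ 2.78e+05 second (4 s.f.).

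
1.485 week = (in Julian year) 0.02846. Check: 1 week = 604800 s, so 1.485 week = 1.485 * 604800 = 898128 s. 1 Julian year = 31557600 s, so 898128 s = 898128 / 31557600 = 0.028459959 Julian year ≈ 0.02846 Julian year (4 s.f.).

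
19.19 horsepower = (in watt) 1.431e+04. Check: 1 horsepower = 745.69987 W, so 19.19 horsepower = 19.19 * 745.69987 = 14309.981 W. 14309.981 W = 14309.981 watt ≈ 1.431e+04 watt (4 s.f.).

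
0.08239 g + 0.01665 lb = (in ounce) 1 g = 0.001 kg, so 0.08239 g = 0.08239 * 0.001 = 8.239e-05 kg. 1 lb = 0.45359237 kg, so 0.01665 lb = 0.01665 * 0.45359237 = 0.007552313 kg. Sum: 8.239e-05 + 0.007552313 = 0.007634703 kg. 1 ounce = 0.028349523 kg, so 0.007634703 kg = 0.007634703 / 0.028349523 = 0.26930622 ounce ≈ 0.2693 ounce (4 s.f.). Final answer: 0.2693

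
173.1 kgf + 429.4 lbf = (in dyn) 3.608e+08. Check: 1 kgf = 9.80665 N, so 173.1 kgf = 173.1 * 9.80665 = 1697.5311 N. 1 lbf = 4.4482216 N, so 429.4 lbf = 429.4 * 4.4482216 = 1910.0664 N. Sum: 1697.5311 + 1910.0664 = 3607.5975 N. 1 dyn = 1e-05 N, so 3607.5975 N = 3607.5975 / 1e-05 = 3.6075975e+08 dyn ≈ 3.608e+08 dyn (4 s.f.).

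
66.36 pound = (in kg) 1 pound = 0.45359237 kg, so 66.36 pound = 66.36 * 0.45359237 = 30.10039 kg. Result: 30.10039 kg ≈ 30.1 kg (4 s.f.). Final answer: 30.1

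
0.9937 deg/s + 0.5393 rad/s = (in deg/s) 31.89. Check: 1 deg/s = 0.017453293 rad/s, so 0.9937 deg/s = 0.9937 * 0.017453293 = 0.017343337 rad/s. 0.5393 rad/s is already in rad/s. Sum: 0.017343337 + 0.5393 = 0.55664334 rad/s. 1 deg/s = 0.017453293 rad/s, so 0.55664334 rad/s = 0.55664334 / 0.017453293 = 31.893314 deg/s ≈ 31.89 deg/s (4 s.f.).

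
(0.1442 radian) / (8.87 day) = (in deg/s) 0.1442 radian = 0.1442 rad. 1 day = 86400 s, so 8.87 day = 8.87 * 86400 = 766368 s. Combine: 0.1442 rad / 766368 s = 1.8816026e-07 rad/s. 1 deg/s = 0.017453293 rad/s, so 1.8816026e-07 rad/s = 1.8816026e-07 / 0.017453293 = 1.0780789e-05 deg/s ≈ 1.078e-05 deg/s (4 s.f.). Final answer: 1.078e-05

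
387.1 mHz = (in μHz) 1 mHz = 0.001 Hz, so 387.1 mHz = 387.1 * 0.001 = 0.3871 Hz. 1 μHz = 1e-06 Hz, so 0.3871 Hz = 0.3871 / 1e-06 = 387100 μHz ≈ 3.871e+05 μHz (4 s.f.). Final answer: 3.871e+05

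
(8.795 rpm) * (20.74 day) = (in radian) 1 rpm = 0.10471976 rad/s, so 8.795 rpm = 8.795 * 0.10471976 = 0.92101025 rad/s. 1 day = 86400 s, so 20.74 day = 20.74 * 86400 = 1791936 s. Combine: 0.92101025 rad/s * 1791936 s = 1650391.4 rad. 1650391.4 rad = 1650391.4 radian ≈ 1.65e+06 radian (4 s.f.). Final answer: 1.65e+06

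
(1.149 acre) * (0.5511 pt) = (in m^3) 0.904. Check: 1 acre = 4046.8564 m^2, so 1.149 acre = 1.149 * 4046.8564 = 4649.838 m^2. 1 pt = 0.00035277778 m, so 0.5511 pt = 0.5511 * 0.00035277778 = 0.00019441583 m. Combine: 4649.838 m^2 * 0.00019441583 m = 0.90400214 m^3. Result: 0.90400214 m^3 ≈ 0.904 m^3 (4 s.f.).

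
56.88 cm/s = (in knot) 1.106. Check: 1 cm/s = 0.01 m/s, so 56.88 cm/s = 56.88 * 0.01 = 0.5688 m/s. 1 knot = 0.51444444 m/s, so 0.5688 m/s = 0.5688 / 0.51444444 = 1.1056587 knot ≈ 1.106 knot (4 s.f.).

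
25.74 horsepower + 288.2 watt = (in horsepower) 1 horsepower = 745.69987 W, so 25.74 horsepower = 25.74 * 745.69987 = 19194.315 W. 288.2 watt = 288.2 W. Sum: 19194.315 + 288.2 = 19482.515 W. 1 horsepower = 745.69987 W, so 19482.515 W = 19482.515 / 745.69987 = 26.126483 horsepower ≈ 26.13 horsepower (4 s.f.). Final answer: 26.13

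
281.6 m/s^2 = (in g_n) 1 g_n = 9.80665 m/s^2, so 281.6 m/s^2 = 281.6 / 9.80665 = 28.715209 g_n ≈ 28.72 g_n (4 s.f.). Final answer: 28.72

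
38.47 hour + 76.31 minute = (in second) 1 hour = 3600 s, so 38.47 hour = 38.47 * 3600 = 138492 s. 1 minute = 60 s, so 76.31 minute = 76.31 * 60 = 4578.6 s. Sum: 138492 + 4578.6 = 143070.6 s. 143070.6 s = 143070.6 second ≈ 1.431e+05 second (4 s.f.). Final answer: 1.431e+05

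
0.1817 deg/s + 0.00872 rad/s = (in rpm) 1 deg/s = 0.017453293 rad/s, so 0.1817 deg/s = 0.1817 * 0.017453293 = 0.0031712633 rad/s. 0.00872 rad/s is already in rad/s. Sum: 0.0031712633 + 0.00872 = 0.011891263 rad/s. 1 rpm = 0.10471976 rad/s, so 0.011891263 rad/s = 0.011891263 / 0.10471976 = 0.1135532 rpm ≈ 0.1136 rpm (4 s.f.). Final answer: 0.1136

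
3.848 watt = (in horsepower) 3.848 watt = 3.848 W. 1 horsepower = 745.69987 W, so 3.848 W = 3.848 / 745.69987 = 0.005160253 horsepower ≈ 0.00516 horsepower (4 s.f.). Final answer: 0.00516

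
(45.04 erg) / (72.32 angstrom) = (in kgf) 63.51. Check: 1 erg = 1e-07 J, so 45.04 erg = 45.04 * 1e-07 = 4.504e-06 J. 1 angstrom = 1e-10 m, so 72.32 angstrom = 72.32 * 1e-10 = 7.232e-09 m. Combine: 4.504e-06 J / 7.232e-09 m = 622.78761 N. 1 kgf = 9.80665 N, so 622.78761 N = 622.78761 / 9.80665 = 63.506662 kgf ≈ 63.51 kgf (4 s.f.).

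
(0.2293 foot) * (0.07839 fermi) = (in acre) 1.354e-21. Check: 1 foot = 0.3048 m, so 0.2293 foot = 0.2293 * 0.3048 = 0.06989064 m. 1 fermi = 1e-15 m, so 0.07839 fermi = 0.07839 * 1e-15 = 7.839e-17 m. Combine: 0.06989064 m * 7.839e-17 m = 5.4787273e-18 m^2. 1 acre = 4046.8564 m^2, so 5.4787273e-18 m^2 = 5.4787273e-18 / 4046.8564 = 1.353823e-21 acre ≈ 1.354e-21 acre (4 s.f.).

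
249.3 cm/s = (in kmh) 1 cm/s = 0.01 m/s, so 249.3 cm/s = 249.3 * 0.01 = 2.493 m/s. 1 kmh = 0.27777778 m/s, so 2.493 m/s = 2.493 / 0.27777778 = 8.9748 kmh ≈ 8.975 kmh (4 s.f.). Final answer: 8.975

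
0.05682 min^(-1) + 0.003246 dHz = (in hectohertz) 1 min^(-1) = 0.016666667 Hz, so 0.05682 min^(-1) = 0.05682 * 0.016666667 = 0.000947 Hz. 1 dHz = 0.1 Hz, so 0.003246 dHz = 0.003246 * 0.1 = 0.0003246 Hz. Sum: 0.000947 + 0.0003246 = 0.0012716 Hz. 1 hectohertz = 100 Hz, so 0.0012716 Hz = 0.0012716 / 100 = 1.2716e-05 hectohertz ≈ 1.272e-05 hectohertz (4 s.f.). Final answer: 1.272e-05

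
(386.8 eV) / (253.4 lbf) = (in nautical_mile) 1 eV = 1.6021766e-19 J, so 386.8 eV = 386.8 * 1.6021766e-19 = 6.1972192e-17 J. 1 lbf = 4.4482216 N, so 253.4 lbf = 253.4 * 4.4482216 = 1127.1794 N. Combine: 6.1972192e-17 J / 1127.1794 N = 5.4979886e-20 m. 1 nautical_mile = 1852 m, so 5.4979886e-20 m = 5.4979886e-20 / 1852 = 2.9686763e-23 nautical_mile ≈ 2.969e-23 nautical_mile (4 s.f.). Final answer: 2.969e-23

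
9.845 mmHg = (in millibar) 13.13. Check: 1 mmHg = 133.32237 Pa, so 9.845 mmHg = 9.845 * 133.32237 = 1312.5587 Pa. 1 millibar = 100 Pa, so 1312.5587 Pa = 1312.5587 / 100 = 13.125587 millibar ≈ 13.13 millibar (4 s.f.).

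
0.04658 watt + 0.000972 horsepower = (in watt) 0.7714. Check: 0.04658 watt = 0.04658 W. 1 horsepower = 745.69987 W, so 0.000972 horsepower = 0.000972 * 745.69987 = 0.72482028 W. Sum: 0.04658 + 0.72482028 = 0.77140028 W. 0.77140028 W = 0.77140028 watt ≈ 0.7714 watt (4 s.f.).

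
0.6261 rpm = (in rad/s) 0.06557. Check: 1 rpm = 0.10471976 rad/s, so 0.6261 rpm = 0.6261 * 0.10471976 = 0.065565039 rad/s. Result: 0.065565039 rad/s ≈ 0.06557 rad/s (4 s.f.).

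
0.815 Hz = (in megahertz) 1 megahertz = 1000000 Hz, so 0.815 Hz = 0.815 / 1000000 = 8.15e-07 megahertz. Final answer: 8.15e-07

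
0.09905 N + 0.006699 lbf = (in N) 0.09905 N is already in N. 1 lbf = 4.4482216 N, so 0.006699 lbf = 0.006699 * 4.4482216 = 0.029798637 N. Sum: 0.09905 + 0.029798637 = 0.12884864 N. Result: 0.12884864 N ≈ 0.1288 N (4 s.f.). Final answer: 0.1288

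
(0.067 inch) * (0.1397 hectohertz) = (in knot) 0.04621. Check: 1 inch = 0.0254 m, so 0.067 inch = 0.067 * 0.0254 = 0.0017018 m. 1 hectohertz = 100 Hz, so 0.1397 hectohertz = 0.1397 * 100 = 13.97 Hz. Combine: 0.0017018 m * 13.97 Hz = 0.023774146 m/s. 1 knot = 0.51444444 m/s, so 0.023774146 m/s = 0.023774146 / 0.51444444 = 0.046213243 knot ≈ 0.04621 knot (4 s.f.).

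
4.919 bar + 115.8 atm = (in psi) 1 bar = 100000 Pa, so 4.919 bar = 4.919 * 100000 = 491900 Pa. 1 atm = 101325 Pa, so 115.8 atm = 115.8 * 101325 = 11733435 Pa. Sum: 491900 + 11733435 = 12225335 Pa. 1 psi = 6894.7573 Pa, so 12225335 Pa = 12225335 / 6894.7573 = 1773.1349 psi ≈ 1773 psi (4 s.f.). Final answer: 1773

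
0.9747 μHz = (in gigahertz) 9.747e-16. Check: 1 μHz = 1e-06 Hz, so 0.9747 μHz = 0.9747 * 1e-06 = 9.747e-07 Hz. 1 gigahertz = 1e+09 Hz, so 9.747e-07 Hz = 9.747e-07 / 1e+09 = 9.747e-16 gigahertz.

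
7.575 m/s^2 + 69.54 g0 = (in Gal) 7.575 m/s^2 is already in m/s^2. 1 g0 = 9.80665 m/s^2, so 69.54 g0 = 69.54 * 9.80665 = 681.95444 m/s^2. Sum: 7.575 + 681.95444 = 689.52944 m/s^2. 1 Gal = 0.01 m/s^2, so 689.52944 m/s^2 = 689.52944 / 0.01 = 68952.944 Gal ≈ 6.895e+04 Gal (4 s.f.). Final answer: 6.895e+04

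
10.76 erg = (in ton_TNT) 2.572e-16. Check: 1 erg = 1e-07 J, so 10.76 erg = 10.76 * 1e-07 = 1.076e-06 J. 1 ton_TNT = 4.184e+09 J, so 1.076e-06 J = 1.076e-06 / 4.184e+09 = 2.5717017e-16 ton_TNT ≈ 2.572e-16 ton_TNT (4 s.f.).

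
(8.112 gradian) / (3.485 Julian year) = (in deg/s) 1 gradian = 0.015707963 rad, so 8.112 gradian = 8.112 * 0.015707963 = 0.127423 rad. 1 Julian year = 31557600 s, so 3.485 Julian year = 3.485 * 31557600 = 1.0997824e+08 s. Combine: 0.127423 rad / 1.0997824e+08 s = 1.1586201e-09 rad/s. 1 deg/s = 0.017453293 rad/s, so 1.1586201e-09 rad/s = 1.1586201e-09 / 0.017453293 = 6.6384043e-08 deg/s ≈ 6.638e-08 deg/s (4 s.f.). Final answer: 6.638e-08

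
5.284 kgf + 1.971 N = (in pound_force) 12.09. Check: 1 kgf = 9.80665 N, so 5.284 kgf = 5.284 * 9.80665 = 51.818339 N. 1.971 N is already in N. Sum: 51.818339 + 1.971 = 53.789339 N. 1 pound_force = 4.4482216 N, so 53.789339 N = 53.789339 / 4.4482216 = 12.092324 pound_force ≈ 12.09 pound_force (4 s.f.).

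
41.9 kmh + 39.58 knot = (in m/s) 32. Check: 1 kmh = 0.27777778 m/s, so 41.9 kmh = 41.9 * 0.27777778 = 11.638889 m/s. 1 knot = 0.51444444 m/s, so 39.58 knot = 39.58 * 0.51444444 = 20.361711 m/s. Sum: 11.638889 + 20.361711 = 32.0006 m/s. Result: 32.0006 m/s ≈ 32 m/s (4 s.f.).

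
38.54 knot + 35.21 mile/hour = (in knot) 1 knot = 0.51444444 m/s, so 38.54 knot = 38.54 * 0.51444444 = 19.826689 m/s. 1 mile/hour = 0.44704 m/s, so 35.21 mile/hour = 35.21 * 0.44704 = 15.740278 m/s. Sum: 19.826689 + 15.740278 = 35.566967 m/s. 1 knot = 0.51444444 m/s, so 35.566967 m/s = 35.566967 / 0.51444444 = 69.136653 knot ≈ 69.14 knot (4 s.f.). Final answer: 69.14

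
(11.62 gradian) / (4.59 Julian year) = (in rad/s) 1.26e-09. Check: 1 gradian = 0.015707963 rad, so 11.62 gradian = 11.62 * 0.015707963 = 0.18252653 rad. 1 Julian year = 31557600 s, so 4.59 Julian year = 4.59 * 31557600 = 1.4484938e+08 s. Combine: 0.18252653 rad / 1.4484938e+08 s = 1.2601126e-09 rad/s. Result: 1.2601126e-09 rad/s ≈ 1.26e-09 rad/s (4 s.f.).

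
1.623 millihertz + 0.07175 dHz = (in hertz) 1 millihertz = 0.001 Hz, so 1.623 millihertz = 1.623 * 0.001 = 0.001623 Hz. 1 dHz = 0.1 Hz, so 0.07175 dHz = 0.07175 * 0.1 = 0.007175 Hz. Sum: 0.001623 + 0.007175 = 0.008798 Hz. 0.008798 Hz = 0.008798 hertz. Final answer: 0.008798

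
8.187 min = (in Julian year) 1.557e-05. Check: 1 min = 60 s, so 8.187 min = 8.187 * 60 = 491.22 s. 1 Julian year = 31557600 s, so 491.22 s = 491.22 / 31557600 = 1.5565822e-05 Julian year ≈ 1.557e-05 Julian year (4 s.f.).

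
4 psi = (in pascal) 1 psi = 6894.7573 Pa, so 4 psi = 4 * 6894.7573 = 27579.029 Pa. 27579.029 Pa = 27579.029 pascal ≈ 2.758e+04 pascal (4 s.f.). Final answer: 2.758e+04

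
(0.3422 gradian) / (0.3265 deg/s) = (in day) 1.092e-05. Check: 1 gradian = 0.015707963 rad, so 0.3422 gradian = 0.3422 * 0.015707963 = 0.005375265 rad. 1 deg/s = 0.017453293 rad/s, so 0.3265 deg/s = 0.3265 * 0.017453293 = 0.0056985 rad/s. Combine: 0.005375265 rad / 0.0056985 rad/s = 0.94327718 s. 1 day = 86400 s, so 0.94327718 s = 0.94327718 / 86400 = 1.091756e-05 day ≈ 1.092e-05 day (4 s.f.).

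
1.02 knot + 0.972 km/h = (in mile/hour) 1 knot = 0.51444444 m/s, so 1.02 knot = 1.02 * 0.51444444 = 0.52473333 m/s. 1 km/h = 0.27777778 m/s, so 0.972 km/h = 0.972 * 0.27777778 = 0.27 m/s. Sum: 0.52473333 + 0.27 = 0.79473333 m/s. 1 mile/hour = 0.44704 m/s, so 0.79473333 m/s = 0.79473333 / 0.44704 = 1.7777678 mile/hour ≈ 1.778 mile/hour (4 s.f.). Final answer: 1.778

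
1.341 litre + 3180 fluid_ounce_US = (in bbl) 1 litre = 0.001 m^3, so 1.341 litre = 1.341 * 0.001 = 0.001341 m^3. 1 fluid_ounce_US = 2.957353e-05 m^3, so 3180 fluid_ounce_US = 3180 * 2.957353e-05 = 0.094043824 m^3. Sum: 0.001341 + 0.094043824 = 0.095384824 m^3. 1 bbl = 0.15898729 m^3, so 0.095384824 m^3 = 0.095384824 / 0.15898729 = 0.59995249 bbl ≈ 0.6 bbl (4 s.f.). Final answer: 0.6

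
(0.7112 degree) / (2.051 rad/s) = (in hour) 1.681e-06. Check: 1 degree = 0.017453293 rad, so 0.7112 degree = 0.7112 * 0.017453293 = 0.012412782 rad. 2.051 rad/s is already in rad/s. Combine: 0.012412782 rad / 2.051 rad/s = 0.0060520632 s. 1 hour = 3600 s, so 0.0060520632 s = 0.0060520632 / 3600 = 1.6811287e-06 hour ≈ 1.681e-06 hour (4 s.f.).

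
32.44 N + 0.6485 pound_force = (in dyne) 32.44 N is already in N. 1 pound_force = 4.4482216 N, so 0.6485 pound_force = 0.6485 * 4.4482216 = 2.8846717 N. Sum: 32.44 + 2.8846717 = 35.324672 N. 1 dyne = 1e-05 N, so 35.324672 N = 35.324672 / 1e-05 = 3532467.2 dyne ≈ 3.532e+06 dyne (4 s.f.). Final answer: 3.532e+06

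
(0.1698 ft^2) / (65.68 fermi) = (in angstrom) 1 ft^2 = 0.09290304 m^2, so 0.1698 ft^2 = 0.1698 * 0.09290304 = 0.015774936 m^2. 1 fermi = 1e-15 m, so 65.68 fermi = 65.68 * 1e-15 = 6.568e-14 m. Combine: 0.015774936 m^2 / 6.568e-14 m = 2.4017869e+11 m. 1 angstrom = 1e-10 m, so 2.4017869e+11 m = 2.4017869e+11 / 1e-10 = 2.4017869e+21 angstrom ≈ 2.402e+21 angstrom (4 s.f.). Final answer: 2.402e+21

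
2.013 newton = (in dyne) 2.013 newton = 2.013 N. 1 dyne = 1e-05 N, so 2.013 N = 2.013 / 1e-05 = 201300 dyne ≈ 2.013e+05 dyne (4 s.f.). Final answer: 2.013e+05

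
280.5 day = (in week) 40.07. Check: 1 day = 86400 s, so 280.5 day = 280.5 * 86400 = 24235200 s. 1 week = 604800 s, so 24235200 s = 24235200 / 604800 = 40.071429 week ≈ 40.07 week (4 s.f.).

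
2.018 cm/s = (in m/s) 1 cm/s = 0.01 m/s, so 2.018 cm/s = 2.018 * 0.01 = 0.02018 m/s. Result: 0.02018 m/s. Final answer: 0.02018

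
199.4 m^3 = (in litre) 1 litre = 0.001 m^3, so 199.4 m^3 = 199.4 / 0.001 = 199400 litre ≈ 1.994e+05 litre (4 s.f.). Final answer: 1.994e+05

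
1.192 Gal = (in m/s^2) 1 Gal = 0.01 m/s^2, so 1.192 Gal = 1.192 * 0.01 = 0.01192 m/s^2. Result: 0.01192 m/s^2. Final answer: 0.01192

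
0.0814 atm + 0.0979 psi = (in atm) 1 atm = 101325 Pa, so 0.0814 atm = 0.0814 * 101325 = 8247.855 Pa. 1 psi = 6894.7573 Pa, so 0.0979 psi = 0.0979 * 6894.7573 = 674.99674 Pa. Sum: 8247.855 + 674.99674 = 8922.8517 Pa. 1 atm = 101325 Pa, so 8922.8517 Pa = 8922.8517 / 101325 = 0.0880617 atm ≈ 0.08806 atm (4 s.f.). Final answer: 0.08806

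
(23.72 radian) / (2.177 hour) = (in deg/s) 0.1734. Check: 23.72 radian = 23.72 rad. 1 hour = 3600 s, so 2.177 hour = 2.177 * 3600 = 7837.2 s. Combine: 23.72 rad / 7837.2 s = 0.0030265911 rad/s. 1 deg/s = 0.017453293 rad/s, so 0.0030265911 rad/s = 0.0030265911 / 0.017453293 = 0.1734109 deg/s ≈ 0.1734 deg/s (4 s.f.).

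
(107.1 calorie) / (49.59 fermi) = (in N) 1 calorie = 4.184 J, so 107.1 calorie = 107.1 * 4.184 = 448.1064 J. 1 fermi = 1e-15 m, so 49.59 fermi = 49.59 * 1e-15 = 4.959e-14 m. Combine: 448.1064 J / 4.959e-14 m = 9.036225e+15 N. Result: 9.036225e+15 N ≈ 9.036e+15 N (4 s.f.). Final answer: 9.036e+15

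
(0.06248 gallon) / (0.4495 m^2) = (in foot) 0.001726. Check: 1 gallon = 0.0037854118 m^3, so 0.06248 gallon = 0.06248 * 0.0037854118 = 0.00023651253 m^3. 0.4495 m^2 is already in m^2. Combine: 0.00023651253 m^3 / 0.4495 m^2 = 0.00052616803 m. 1 foot = 0.3048 m, so 0.00052616803 m = 0.00052616803 / 0.3048 = 0.0017262731 foot ≈ 0.001726 foot (4 s.f.).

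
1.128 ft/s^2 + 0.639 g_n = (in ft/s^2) 21.69. Check: 1 ft/s^2 = 0.3048 m/s^2, so 1.128 ft/s^2 = 1.128 * 0.3048 = 0.3438144 m/s^2. 1 g_n = 9.80665 m/s^2, so 0.639 g_n = 0.639 * 9.80665 = 6.2664493 m/s^2. Sum: 0.3438144 + 6.2664493 = 6.6102637 m/s^2. 1 ft/s^2 = 0.3048 m/s^2, so 6.6102637 m/s^2 = 6.6102637 / 0.3048 = 21.687217 ft/s^2 ≈ 21.69 ft/s^2 (4 s.f.).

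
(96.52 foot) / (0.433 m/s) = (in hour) 1 foot = 0.3048 m, so 96.52 foot = 96.52 * 0.3048 = 29.419296 m. 0.433 m/s is already in m/s. Combine: 29.419296 m / 0.433 m/s = 67.942947 s. 1 hour = 3600 s, so 67.942947 s = 67.942947 / 3600 = 0.018873041 hour ≈ 0.01887 hour (4 s.f.). Final answer: 0.01887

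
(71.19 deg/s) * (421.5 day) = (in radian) 4.525e+07. Check: 1 deg/s = 0.017453293 rad/s, so 71.19 deg/s = 71.19 * 0.017453293 = 1.2424999 rad/s. 1 day = 86400 s, so 421.5 day = 421.5 * 86400 = 36417600 s. Combine: 1.2424999 rad/s * 36417600 s = 45248864 rad. 45248864 rad = 45248864 radian ≈ 4.525e+07 radian (4 s.f.).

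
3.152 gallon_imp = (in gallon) 3.785. Check: 1 gallon_imp = 0.00454609 m^3, so 3.152 gallon_imp = 3.152 * 0.00454609 = 0.014329276 m^3. 1 gallon = 0.0037854118 m^3, so 0.014329276 m^3 = 0.014329276 / 0.0037854118 = 3.7853942 gallon ≈ 3.785 gallon (4 s.f.).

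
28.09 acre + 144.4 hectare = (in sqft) 1.677e+07. Check: 1 acre = 4046.8564 m^2, so 28.09 acre = 28.09 * 4046.8564 = 113676.2 m^2. 1 hectare = 10000 m^2, so 144.4 hectare = 144.4 * 10000 = 1444000 m^2. Sum: 113676.2 + 1444000 = 1557676.2 m^2. 1 sqft = 0.09290304 m^2, so 1557676.2 m^2 = 1557676.2 / 0.09290304 = 16766687 sqft ≈ 1.677e+07 sqft (4 s.f.).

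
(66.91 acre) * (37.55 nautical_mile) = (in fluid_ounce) 1 acre = 4046.8564 m^2, so 66.91 acre = 66.91 * 4046.8564 = 270775.16 m^2. 1 nautical_mile = 1852 m, so 37.55 nautical_mile = 37.55 * 1852 = 69542.6 m. Combine: 270775.16 m^2 * 69542.6 m = 1.8830409e+10 m^3. 1 fluid_ounce = 2.957353e-05 m^3, so 1.8830409e+10 m^3 = 1.8830409e+10 / 2.957353e-05 = 6.3673187e+14 fluid_ounce ≈ 6.367e+14 fluid_ounce (4 s.f.). Final answer: 6.367e+14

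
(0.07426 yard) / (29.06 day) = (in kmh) 9.736e-08. Check: 1 yard = 0.9144 m, so 0.07426 yard = 0.07426 * 0.9144 = 0.067903344 m. 1 day = 86400 s, so 29.06 day = 29.06 * 86400 = 2510784 s. Combine: 0.067903344 m / 2510784 s = 2.7044678e-08 m/s. 1 kmh = 0.27777778 m/s, so 2.7044678e-08 m/s = 2.7044678e-08 / 0.27777778 = 9.736084e-08 kmh ≈ 9.736e-08 kmh (4 s.f.).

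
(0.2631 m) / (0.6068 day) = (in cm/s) 0.2631 m is already in m. 1 day = 86400 s, so 0.6068 day = 0.6068 * 86400 = 52427.52 s. Combine: 0.2631 m / 52427.52 s = 5.0183568e-06 m/s. 1 cm/s = 0.01 m/s, so 5.0183568e-06 m/s = 5.0183568e-06 / 0.01 = 0.00050183568 cm/s ≈ 0.0005018 cm/s (4 s.f.). Final answer: 0.0005018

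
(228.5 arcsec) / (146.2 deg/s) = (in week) 7.178e-10. Check: 1 arcsec = 4.8481368e-06 rad, so 228.5 arcsec = 228.5 * 4.8481368e-06 = 0.0011077993 rad. 1 deg/s = 0.017453293 rad/s, so 146.2 deg/s = 146.2 * 0.017453293 = 2.5516714 rad/s. Combine: 0.0011077993 rad / 2.5516714 rad/s = 0.00043414653 s. 1 week = 604800 s, so 0.00043414653 s = 0.00043414653 / 604800 = 7.1783487e-10 week ≈ 7.178e-10 week (4 s.f.).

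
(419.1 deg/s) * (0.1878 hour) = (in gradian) 1 deg/s = 0.017453293 rad/s, so 419.1 deg/s = 419.1 * 0.017453293 = 7.3146749 rad/s. 1 hour = 3600 s, so 0.1878 hour = 0.1878 * 3600 = 676.08 s. Combine: 7.3146749 rad/s * 676.08 s = 4945.3054 rad. 1 gradian = 0.015707963 rad, so 4945.3054 rad = 4945.3054 / 0.015707963 = 314827.92 gradian ≈ 3.148e+05 gradian (4 s.f.). Final answer: 3.148e+05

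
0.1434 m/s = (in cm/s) 1 cm/s = 0.01 m/s, so 0.1434 m/s = 0.1434 / 0.01 = 14.34 cm/s. Final answer: 14.34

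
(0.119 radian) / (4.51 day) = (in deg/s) 1.75e-05. Check: 0.119 radian = 0.119 rad. 1 day = 86400 s, so 4.51 day = 4.51 * 86400 = 389664 s. Combine: 0.119 rad / 389664 s = 3.0539131e-07 rad/s. 1 deg/s = 0.017453293 rad/s, so 3.0539131e-07 rad/s = 3.0539131e-07 / 0.017453293 = 1.7497633e-05 deg/s ≈ 1.75e-05 deg/s (4 s.f.).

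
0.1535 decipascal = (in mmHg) 0.0001151. Check: 1 decipascal = 0.1 Pa, so 0.1535 decipascal = 0.1535 * 0.1 = 0.01535 Pa. 1 mmHg = 133.32237 Pa, so 0.01535 Pa = 0.01535 / 133.32237 = 0.00011513447 mmHg ≈ 0.0001151 mmHg (4 s.f.).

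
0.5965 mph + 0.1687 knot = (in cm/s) 35.34. Check: 1 mph = 0.44704 m/s, so 0.5965 mph = 0.5965 * 0.44704 = 0.26665936 m/s. 1 knot = 0.51444444 m/s, so 0.1687 knot = 0.1687 * 0.51444444 = 0.086786778 m/s. Sum: 0.26665936 + 0.086786778 = 0.35344614 m/s. 1 cm/s = 0.01 m/s, so 0.35344614 m/s = 0.35344614 / 0.01 = 35.344614 cm/s ≈ 35.34 cm/s (4 s.f.).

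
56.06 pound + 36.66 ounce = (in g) 2.647e+04. Check: 1 pound = 0.45359237 kg, so 56.06 pound = 56.06 * 0.45359237 = 25.428388 kg. 1 ounce = 0.028349523 kg, so 36.66 ounce = 36.66 * 0.028349523 = 1.0392935 kg. Sum: 25.428388 + 1.0392935 = 26.467682 kg. 1 g = 0.001 kg, so 26.467682 kg = 26.467682 / 0.001 = 26467.682 g ≈ 2.647e+04 g (4 s.f.).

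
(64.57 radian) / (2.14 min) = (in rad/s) 0.5029. Check: 64.57 radian = 64.57 rad. 1 min = 60 s, so 2.14 min = 2.14 * 60 = 128.4 s. Combine: 64.57 rad / 128.4 s = 0.50288162 rad/s. Result: 0.50288162 rad/s ≈ 0.5029 rad/s (4 s.f.).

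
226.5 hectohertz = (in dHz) 2.265e+05. Check: 1 hectohertz = 100 Hz, so 226.5 hectohertz = 226.5 * 100 = 22650 Hz. 1 dHz = 0.1 Hz, so 22650 Hz = 22650 / 0.1 = 226500 dHz ≈ 2.265e+05 dHz (4 s.f.).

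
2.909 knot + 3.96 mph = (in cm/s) 1 knot = 0.51444444 m/s, so 2.909 knot = 2.909 * 0.51444444 = 1.4965189 m/s. 1 mph = 0.44704 m/s, so 3.96 mph = 3.96 * 0.44704 = 1.7702784 m/s. Sum: 1.4965189 + 1.7702784 = 3.2667973 m/s. 1 cm/s = 0.01 m/s, so 3.2667973 m/s = 3.2667973 / 0.01 = 326.67973 cm/s ≈ 326.7 cm/s (4 s.f.). Final answer: 326.7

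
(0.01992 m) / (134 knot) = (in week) 0.01992 m is already in m. 1 knot = 0.51444444 m/s, so 134 knot = 134 * 0.51444444 = 68.935556 m/s. Combine: 0.01992 m / 68.935556 m/s = 0.00028896554 s. 1 week = 604800 s, so 0.00028896554 s = 0.00028896554 / 604800 = 4.7778694e-10 week ≈ 4.778e-10 week (4 s.f.). Final answer: 4.778e-10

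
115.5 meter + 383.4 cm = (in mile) 115.5 meter = 115.5 m. 1 cm = 0.01 m, so 383.4 cm = 383.4 * 0.01 = 3.834 m. Sum: 115.5 + 3.834 = 119.334 m. 1 mile = 1609.344 m, so 119.334 m = 119.334 / 1609.344 = 0.07415071 mile ≈ 0.07415 mile (4 s.f.). Final answer: 0.07415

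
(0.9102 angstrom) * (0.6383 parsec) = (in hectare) 1 angstrom = 1e-10 m, so 0.9102 angstrom = 0.9102 * 1e-10 = 9.102e-11 m. 1 parsec = 3.0856776e+16 m, so 0.6383 parsec = 0.6383 * 3.0856776e+16 = 1.969588e+16 m. Combine: 9.102e-11 m * 1.969588e+16 m = 1792719 m^2. 1 hectare = 10000 m^2, so 1792719 m^2 = 1792719 / 10000 = 179.2719 hectare ≈ 179.3 hectare (4 s.f.). Final answer: 179.3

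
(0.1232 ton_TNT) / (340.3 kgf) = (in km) 154.5. Check: 1 ton_TNT = 4.184e+09 J, so 0.1232 ton_TNT = 0.1232 * 4.184e+09 = 5.154688e+08 J. 1 kgf = 9.80665 N, so 340.3 kgf = 340.3 * 9.80665 = 3337.203 N. Combine: 5.154688e+08 J / 3337.203 N = 154461.33 m. 1 km = 1000 m, so 154461.33 m = 154461.33 / 1000 = 154.46133 km ≈ 154.5 km (4 s.f.).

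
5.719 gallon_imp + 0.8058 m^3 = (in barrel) 1 gallon_imp = 0.00454609 m^3, so 5.719 gallon_imp = 5.719 * 0.00454609 = 0.025999089 m^3. 0.8058 m^3 is already in m^3. Sum: 0.025999089 + 0.8058 = 0.83179909 m^3. 1 barrel = 0.15898729 m^3, so 0.83179909 m^3 = 0.83179909 / 0.15898729 = 5.2318589 barrel ≈ 5.232 barrel (4 s.f.). Final answer: 5.232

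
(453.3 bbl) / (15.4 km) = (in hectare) 4.68e-07. Check: 1 bbl = 0.15898729 m^3, so 453.3 bbl = 453.3 * 0.15898729 = 72.068941 m^3. 1 km = 1000 m, so 15.4 km = 15.4 * 1000 = 15400 m. Combine: 72.068941 m^3 / 15400 m = 0.0046798014 m^2. 1 hectare = 10000 m^2, so 0.0046798014 m^2 = 0.0046798014 / 10000 = 4.6798014e-07 hectare ≈ 4.68e-07 hectare (4 s.f.).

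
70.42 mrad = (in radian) 0.07042. Check: 1 mrad = 0.001 rad, so 70.42 mrad = 70.42 * 0.001 = 0.07042 rad. 0.07042 rad = 0.07042 radian.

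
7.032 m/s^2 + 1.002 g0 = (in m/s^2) 16.86. Check: 7.032 m/s^2 is already in m/s^2. 1 g0 = 9.80665 m/s^2, so 1.002 g0 = 1.002 * 9.80665 = 9.8262633 m/s^2. Sum: 7.032 + 9.8262633 = 16.858263 m/s^2. Result: 16.858263 m/s^2 ≈ 16.86 m/s^2 (4 s.f.).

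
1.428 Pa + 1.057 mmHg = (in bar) 0.001423. Check: 1.428 Pa is already in Pa. 1 mmHg = 133.32237 Pa, so 1.057 mmHg = 1.057 * 133.32237 = 140.92174 Pa. Sum: 1.428 + 140.92174 = 142.34974 Pa. 1 bar = 100000 Pa, so 142.34974 Pa = 142.34974 / 100000 = 0.0014234974 bar ≈ 0.001423 bar (4 s.f.).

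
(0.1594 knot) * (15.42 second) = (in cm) 126.4. Check: 1 knot = 0.51444444 m/s, so 0.1594 knot = 0.1594 * 0.51444444 = 0.082002444 m/s. 15.42 second = 15.42 s. Combine: 0.082002444 m/s * 15.42 s = 1.2644777 m. 1 cm = 0.01 m, so 1.2644777 m = 1.2644777 / 0.01 = 126.44777 cm ≈ 126.4 cm (4 s.f.).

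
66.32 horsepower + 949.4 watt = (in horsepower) 67.59. Check: 1 horsepower = 745.69987 W, so 66.32 horsepower = 66.32 * 745.69987 = 49454.815 W. 949.4 watt = 949.4 W. Sum: 49454.815 + 949.4 = 50404.215 W. 1 horsepower = 745.69987 W, so 50404.215 W = 50404.215 / 745.69987 = 67.593166 horsepower ≈ 67.59 horsepower (4 s.f.).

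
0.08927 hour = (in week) 0.0005314. Check: 1 hour = 3600 s, so 0.08927 hour = 0.08927 * 3600 = 321.372 s. 1 week = 604800 s, so 321.372 s = 321.372 / 604800 = 0.00053136905 week ≈ 0.0005314 week (4 s.f.).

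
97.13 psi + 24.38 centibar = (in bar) 1 psi = 6894.7573 Pa, so 97.13 psi = 97.13 * 6894.7573 = 669687.78 Pa. 1 centibar = 1000 Pa, so 24.38 centibar = 24.38 * 1000 = 24380 Pa. Sum: 669687.78 + 24380 = 694067.78 Pa. 1 bar = 100000 Pa, so 694067.78 Pa = 694067.78 / 100000 = 6.9406778 bar ≈ 6.941 bar (4 s.f.). Final answer: 6.941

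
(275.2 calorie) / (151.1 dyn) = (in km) 1 calorie = 4.184 J, so 275.2 calorie = 275.2 * 4.184 = 1151.4368 J. 1 dyn = 1e-05 N, so 151.1 dyn = 151.1 * 1e-05 = 0.001511 N. Combine: 1151.4368 J / 0.001511 N = 762036.27 m. 1 km = 1000 m, so 762036.27 m = 762036.27 / 1000 = 762.03627 km ≈ 762 km (4 s.f.). Final answer: 762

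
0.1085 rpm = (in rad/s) 0.01136. Check: 1 rpm = 0.10471976 rad/s, so 0.1085 rpm = 0.1085 * 0.10471976 = 0.011362093 rad/s. Result: 0.011362093 rad/s ≈ 0.01136 rad/s (4 s.f.).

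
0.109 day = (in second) 9418. Check: 1 day = 86400 s, so 0.109 day = 0.109 * 86400 = 9417.6 s. 9417.6 s = 9417.6 second ≈ 9418 second (4 s.f.).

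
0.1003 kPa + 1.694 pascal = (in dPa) 1020. Check: 1 kPa = 1000 Pa, so 0.1003 kPa = 0.1003 * 1000 = 100.3 Pa. 1.694 pascal = 1.694 Pa. Sum: 100.3 + 1.694 = 101.994 Pa. 1 dPa = 0.1 Pa, so 101.994 Pa = 101.994 / 0.1 = 1019.94 dPa ≈ 1020 dPa (4 s.f.).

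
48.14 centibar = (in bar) 1 centibar = 1000 Pa, so 48.14 centibar = 48.14 * 1000 = 48140 Pa. 1 bar = 100000 Pa, so 48140 Pa = 48140 / 100000 = 0.4814 bar. Final answer: 0.4814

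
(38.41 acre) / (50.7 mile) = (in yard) 2.083. Check: 1 acre = 4046.8564 m^2, so 38.41 acre = 38.41 * 4046.8564 = 155439.76 m^2. 1 mile = 1609.344 m, so 50.7 mile = 50.7 * 1609.344 = 81593.741 m. Combine: 155439.76 m^2 / 81593.741 m = 1.9050451 m. 1 yard = 0.9144 m, so 1.9050451 m = 1.9050451 / 0.9144 = 2.0833826 yard ≈ 2.083 yard (4 s.f.).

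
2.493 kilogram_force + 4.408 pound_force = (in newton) 1 kilogram_force = 9.80665 N, so 2.493 kilogram_force = 2.493 * 9.80665 = 24.447978 N. 1 pound_force = 4.4482216 N, so 4.408 pound_force = 4.408 * 4.4482216 = 19.607761 N. Sum: 24.447978 + 19.607761 = 44.055739 N. 44.055739 N = 44.055739 newton ≈ 44.06 newton (4 s.f.). Final answer: 44.06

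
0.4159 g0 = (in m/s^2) 4.079. Check: 1 g0 = 9.80665 m/s^2, so 0.4159 g0 = 0.4159 * 9.80665 = 4.0785857 m/s^2. Result: 4.0785857 m/s^2 ≈ 4.079 m/s^2 (4 s.f.).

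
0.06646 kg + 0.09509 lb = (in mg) 1.096e+05. Check: 0.06646 kg is already in kg. 1 lb = 0.45359237 kg, so 0.09509 lb = 0.09509 * 0.45359237 = 0.043132098 kg. Sum: 0.06646 + 0.043132098 = 0.1095921 kg. 1 mg = 1e-06 kg, so 0.1095921 kg = 0.1095921 / 1e-06 = 109592.1 mg ≈ 1.096e+05 mg (4 s.f.).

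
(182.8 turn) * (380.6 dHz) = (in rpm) 1 turn = 6.2831853 rad, so 182.8 turn = 182.8 * 6.2831853 = 1148.5663 rad. 1 dHz = 0.1 Hz, so 380.6 dHz = 380.6 * 0.1 = 38.06 Hz. Combine: 1148.5663 rad * 38.06 Hz = 43714.432 rad/s. 1 rpm = 0.10471976 rad/s, so 43714.432 rad/s = 43714.432 / 0.10471976 = 417442.08 rpm ≈ 4.174e+05 rpm (4 s.f.). Final answer: 4.174e+05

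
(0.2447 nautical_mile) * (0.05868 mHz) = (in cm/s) 2.659. Check: 1 nautical_mile = 1852 m, so 0.2447 nautical_mile = 0.2447 * 1852 = 453.1844 m. 1 mHz = 0.001 Hz, so 0.05868 mHz = 0.05868 * 0.001 = 5.868e-05 Hz. Combine: 453.1844 m * 5.868e-05 Hz = 0.026592861 m/s. 1 cm/s = 0.01 m/s, so 0.026592861 m/s = 0.026592861 / 0.01 = 2.6592861 cm/s ≈ 2.659 cm/s (4 s.f.).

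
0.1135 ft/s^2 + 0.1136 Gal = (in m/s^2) 0.03573. Check: 1 ft/s^2 = 0.3048 m/s^2, so 0.1135 ft/s^2 = 0.1135 * 0.3048 = 0.0345948 m/s^2. 1 Gal = 0.01 m/s^2, so 0.1136 Gal = 0.1136 * 0.01 = 0.001136 m/s^2. Sum: 0.0345948 + 0.001136 = 0.0357308 m/s^2. Result: 0.0357308 m/s^2 ≈ 0.03573 m/s^2 (4 s.f.).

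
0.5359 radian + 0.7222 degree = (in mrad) 548.5. Check: 0.5359 radian = 0.5359 rad. 1 degree = 0.017453293 rad, so 0.7222 degree = 0.7222 * 0.017453293 = 0.012604768 rad. Sum: 0.5359 + 0.012604768 = 0.54850477 rad. 1 mrad = 0.001 rad, so 0.54850477 rad = 0.54850477 / 0.001 = 548.50477 mrad ≈ 548.5 mrad (4 s.f.).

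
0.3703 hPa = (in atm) 0.0003655. Check: 1 hPa = 100 Pa, so 0.3703 hPa = 0.3703 * 100 = 37.03 Pa. 1 atm = 101325 Pa, so 37.03 Pa = 37.03 / 101325 = 0.00036545769 atm ≈ 0.0003655 atm (4 s.f.).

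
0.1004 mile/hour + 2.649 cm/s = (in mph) 1 mile/hour = 0.44704 m/s, so 0.1004 mile/hour = 0.1004 * 0.44704 = 0.044882816 m/s. 1 cm/s = 0.01 m/s, so 2.649 cm/s = 2.649 * 0.01 = 0.02649 m/s. Sum: 0.044882816 + 0.02649 = 0.071372816 m/s. 1 mph = 0.44704 m/s, so 0.071372816 m/s = 0.071372816 / 0.44704 = 0.15965644 mph ≈ 0.1597 mph (4 s.f.). Final answer: 0.1597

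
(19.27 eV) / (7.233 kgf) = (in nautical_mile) 2.35e-23. Check: 1 eV = 1.6021766e-19 J, so 19.27 eV = 19.27 * 1.6021766e-19 = 3.0873944e-18 J. 1 kgf = 9.80665 N, so 7.233 kgf = 7.233 * 9.80665 = 70.931499 N. Combine: 3.0873944e-18 J / 70.931499 N = 4.3526422e-20 m. 1 nautical_mile = 1852 m, so 4.3526422e-20 m = 4.3526422e-20 / 1852 = 2.3502388e-23 nautical_mile ≈ 2.35e-23 nautical_mile (4 s.f.).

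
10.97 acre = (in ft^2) 1 acre = 4046.8564 m^2, so 10.97 acre = 10.97 * 4046.8564 = 44394.015 m^2. 1 ft^2 = 0.09290304 m^2, so 44394.015 m^2 = 44394.015 / 0.09290304 = 477853.2 ft^2 ≈ 4.779e+05 ft^2 (4 s.f.). Final answer: 4.779e+05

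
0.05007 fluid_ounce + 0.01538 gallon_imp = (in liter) 0.0714. Check: 1 fluid_ounce = 2.957353e-05 m^3, so 0.05007 fluid_ounce = 0.05007 * 2.957353e-05 = 1.4807466e-06 m^3. 1 gallon_imp = 0.00454609 m^3, so 0.01538 gallon_imp = 0.01538 * 0.00454609 = 6.9918864e-05 m^3. Sum: 1.4807466e-06 + 6.9918864e-05 = 7.1399611e-05 m^3. 1 liter = 0.001 m^3, so 7.1399611e-05 m^3 = 7.1399611e-05 / 0.001 = 0.071399611 liter ≈ 0.0714 liter (4 s.f.).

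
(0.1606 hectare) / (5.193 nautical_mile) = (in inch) 6.574. Check: 1 hectare = 10000 m^2, so 0.1606 hectare = 0.1606 * 10000 = 1606 m^2. 1 nautical_mile = 1852 m, so 5.193 nautical_mile = 5.193 * 1852 = 9617.436 m. Combine: 1606 m^2 / 9617.436 m = 0.16698837 m. 1 inch = 0.0254 m, so 0.16698837 m = 0.16698837 / 0.0254 = 6.5743454 inch ≈ 6.574 inch (4 s.f.).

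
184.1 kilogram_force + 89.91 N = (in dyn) 1 kilogram_force = 9.80665 N, so 184.1 kilogram_force = 184.1 * 9.80665 = 1805.4043 N. 89.91 N is already in N. Sum: 1805.4043 + 89.91 = 1895.3143 N. 1 dyn = 1e-05 N, so 1895.3143 N = 1895.3143 / 1e-05 = 1.8953143e+08 dyn ≈ 1.895e+08 dyn (4 s.f.). Final answer: 1.895e+08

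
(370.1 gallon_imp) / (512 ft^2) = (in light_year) 1 gallon_imp = 0.00454609 m^3, so 370.1 gallon_imp = 370.1 * 0.00454609 = 1.6825079 m^3. 1 ft^2 = 0.09290304 m^2, so 512 ft^2 = 512 * 0.09290304 = 47.566356 m^2. Combine: 1.6825079 m^3 / 47.566356 m^2 = 0.035371805 m. 1 light_year = 9.4607305e+15 m, so 0.035371805 m = 0.035371805 / 9.4607305e+15 = 3.7388028e-18 light_year ≈ 3.739e-18 light_year (4 s.f.). Final answer: 3.739e-18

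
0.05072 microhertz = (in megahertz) 1 microhertz = 1e-06 Hz, so 0.05072 microhertz = 0.05072 * 1e-06 = 5.072e-08 Hz. 1 megahertz = 1000000 Hz, so 5.072e-08 Hz = 5.072e-08 / 1000000 = 5.072e-14 megahertz. Final answer: 5.072e-14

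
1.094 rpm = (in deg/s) 6.564. Check: 1 rpm = 0.10471976 rad/s, so 1.094 rpm = 1.094 * 0.10471976 = 0.11456341 rad/s. 1 deg/s = 0.017453293 rad/s, so 0.11456341 rad/s = 0.11456341 / 0.017453293 = 6.564 deg/s.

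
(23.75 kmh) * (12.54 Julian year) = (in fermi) 2.611e+24. Check: 1 kmh = 0.27777778 m/s, so 23.75 kmh = 23.75 * 0.27777778 = 6.5972222 m/s. 1 Julian year = 31557600 s, so 12.54 Julian year = 12.54 * 31557600 = 3.957323e+08 s. Combine: 6.5972222 m/s * 3.957323e+08 s = 2.610734e+09 m. 1 fermi = 1e-15 m, so 2.610734e+09 m = 2.610734e+09 / 1e-15 = 2.610734e+24 fermi ≈ 2.611e+24 fermi (4 s.f.).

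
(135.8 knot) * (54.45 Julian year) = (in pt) 1 knot = 0.51444444 m/s, so 135.8 knot = 135.8 * 0.51444444 = 69.861556 m/s. 1 Julian year = 31557600 s, so 54.45 Julian year = 54.45 * 31557600 = 1.7183113e+09 s. Combine: 69.861556 m/s * 1.7183113e+09 s = 1.200439e+11 m. 1 pt = 0.00035277778 m, so 1.200439e+11 m = 1.200439e+11 / 0.00035277778 = 3.4028193e+14 pt ≈ 3.403e+14 pt (4 s.f.). Final answer: 3.403e+14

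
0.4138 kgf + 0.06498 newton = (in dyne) 1 kgf = 9.80665 N, so 0.4138 kgf = 0.4138 * 9.80665 = 4.0579918 N. 0.06498 newton = 0.06498 N. Sum: 4.0579918 + 0.06498 = 4.1229718 N. 1 dyne = 1e-05 N, so 4.1229718 N = 4.1229718 / 1e-05 = 412297.18 dyne ≈ 4.123e+05 dyne (4 s.f.). Final answer: 4.123e+05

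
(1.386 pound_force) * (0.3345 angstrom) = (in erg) 0.002062. Check: 1 pound_force = 4.4482216 N, so 1.386 pound_force = 1.386 * 4.4482216 = 6.1652352 N. 1 angstrom = 1e-10 m, so 0.3345 angstrom = 0.3345 * 1e-10 = 3.345e-11 m. Combine: 6.1652352 N * 3.345e-11 m = 2.0622712e-10 J. 1 erg = 1e-07 J, so 2.0622712e-10 J = 2.0622712e-10 / 1e-07 = 0.0020622712 erg ≈ 0.002062 erg (4 s.f.).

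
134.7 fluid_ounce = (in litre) 1 fluid_ounce = 2.957353e-05 m^3, so 134.7 fluid_ounce = 134.7 * 2.957353e-05 = 0.0039835544 m^3. 1 litre = 0.001 m^3, so 0.0039835544 m^3 = 0.0039835544 / 0.001 = 3.9835544 litre ≈ 3.984 litre (4 s.f.). Final answer: 3.984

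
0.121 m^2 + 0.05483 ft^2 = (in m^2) 0.121 m^2 is already in m^2. 1 ft^2 = 0.09290304 m^2, so 0.05483 ft^2 = 0.05483 * 0.09290304 = 0.0050938737 m^2. Sum: 0.121 + 0.0050938737 = 0.12609387 m^2. Result: 0.12609387 m^2 ≈ 0.1261 m^2 (4 s.f.). Final answer: 0.1261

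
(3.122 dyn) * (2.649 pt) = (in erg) 0.2918. Check: 1 dyn = 1e-05 N, so 3.122 dyn = 3.122 * 1e-05 = 3.122e-05 N. 1 pt = 0.00035277778 m, so 2.649 pt = 2.649 * 0.00035277778 = 0.00093450833 m. Combine: 3.122e-05 N * 0.00093450833 m = 2.917535e-08 J. 1 erg = 1e-07 J, so 2.917535e-08 J = 2.917535e-08 / 1e-07 = 0.2917535 erg ≈ 0.2918 erg (4 s.f.).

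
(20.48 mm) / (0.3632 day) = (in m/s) 1 mm = 0.001 m, so 20.48 mm = 20.48 * 0.001 = 0.02048 m. 1 day = 86400 s, so 0.3632 day = 0.3632 * 86400 = 31380.48 s. Combine: 0.02048 m / 31380.48 s = 6.5263501e-07 m/s. Result: 6.5263501e-07 m/s ≈ 6.526e-07 m/s (4 s.f.). Final answer: 6.526e-07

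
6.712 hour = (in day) 0.2797. Check: 1 hour = 3600 s, so 6.712 hour = 6.712 * 3600 = 24163.2 s. 1 day = 86400 s, so 24163.2 s = 24163.2 / 86400 = 0.27966667 day ≈ 0.2797 day (4 s.f.).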